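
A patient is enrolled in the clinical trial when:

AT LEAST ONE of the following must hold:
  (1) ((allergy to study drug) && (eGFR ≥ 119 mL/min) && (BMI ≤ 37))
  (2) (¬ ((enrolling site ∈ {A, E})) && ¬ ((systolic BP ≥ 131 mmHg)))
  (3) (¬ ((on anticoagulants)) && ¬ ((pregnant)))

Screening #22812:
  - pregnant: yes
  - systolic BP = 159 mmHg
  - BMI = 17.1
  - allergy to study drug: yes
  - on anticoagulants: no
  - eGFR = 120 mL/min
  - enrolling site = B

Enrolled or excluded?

Atomic conditions:
  allergy to study drug: yes → true
  eGFR ≥ 119 mL/min: 120 ≥ 119 is true
  BMI ≤ 37: 17.1 ≤ 37 is true
  enrolling site ∈ {A, E}: B is not in the set → false
  systolic BP ≥ 131 mmHg: 159 ≥ 131 is true
  on anticoagulants: no → false
  pregnant: yes → true
Combine:
[1] true AND true AND true = true
[2.1] NOT false = true
[2.2] NOT true = false
[2] true AND false = false
[3.1] NOT false = true
[3.2] NOT true = false
[3] true AND false = false
[root] true OR false OR false = true
Overall: true → enrolled

Enrolled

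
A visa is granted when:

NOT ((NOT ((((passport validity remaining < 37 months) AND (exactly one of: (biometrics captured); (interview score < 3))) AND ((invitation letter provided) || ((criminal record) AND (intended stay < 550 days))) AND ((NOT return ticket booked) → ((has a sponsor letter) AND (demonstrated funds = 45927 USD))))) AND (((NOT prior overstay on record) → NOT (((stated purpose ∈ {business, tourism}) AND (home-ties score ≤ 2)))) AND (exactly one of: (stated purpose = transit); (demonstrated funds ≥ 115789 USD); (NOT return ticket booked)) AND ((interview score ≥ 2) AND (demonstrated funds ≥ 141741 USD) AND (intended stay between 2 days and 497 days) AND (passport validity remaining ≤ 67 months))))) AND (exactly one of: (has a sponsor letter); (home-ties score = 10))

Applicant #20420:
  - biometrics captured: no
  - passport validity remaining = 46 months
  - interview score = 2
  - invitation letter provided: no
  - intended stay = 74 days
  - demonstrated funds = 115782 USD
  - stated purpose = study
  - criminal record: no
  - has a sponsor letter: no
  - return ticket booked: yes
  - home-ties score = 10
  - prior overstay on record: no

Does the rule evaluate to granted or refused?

Atomic conditions:
  passport validity remaining < 37 months: 46 < 37 is false
  biometrics captured: no → false
  interview score < 3: 2 < 3 is true
  invitation letter provided: no → false
  criminal record: no → false
  intended stay < 550 days: 74 < 550 is true
  NOT return ticket booked: yes → false
  has a sponsor letter: no → false
  demonstrated funds = 45927 USD: 115782 == 45927 is false
  NOT prior overstay on record: no → true
  stated purpose ∈ {business, tourism}: study is not in the set → false
  home-ties score ≤ 2: 10 ≤ 2 is false
  stated purpose = transit: study == transit is false
  demonstrated funds ≥ 115789 USD: 115782 ≥ 115789 is false
  interview score ≥ 2: 2 ≥ 2 is true
  demonstrated funds ≥ 141741 USD: 115782 ≥ 141741 is false
  intended stay between 2 days and 497 days: 74 in [2, 497] is true
  passport validity remaining ≤ 67 months: 46 ≤ 67 is true
  home-ties score = 10: 10 == 10 is true
Combine:
[1.1.1.1.1.2] exactly-one(false, true) = true
[1.1.1.1.1] false AND true = false
[1.1.1.1.2.2] false AND true = false
[1.1.1.1.2] false OR false = false
[1.1.1.1.3.2] false AND false = false
[1.1.1.1.3] false → false (antecedent false ⇒ implication holds) = true
[1.1.1.1] false AND false AND true = false
[1.1.1] NOT false = true
[1.1.2.1.2.1] false AND false = false
[1.1.2.1.2] NOT false = true
[1.1.2.1] true → true = true
[1.1.2.2] exactly-one(false, false, false) = false
[1.1.2.3] true AND false AND true AND true = false
[1.1.2] true AND false AND false = false
[1.1] true AND false = false
[1] NOT false = true
[2] exactly-one(false, true) = true
[root] true AND true = true
Overall: true → granted

Granted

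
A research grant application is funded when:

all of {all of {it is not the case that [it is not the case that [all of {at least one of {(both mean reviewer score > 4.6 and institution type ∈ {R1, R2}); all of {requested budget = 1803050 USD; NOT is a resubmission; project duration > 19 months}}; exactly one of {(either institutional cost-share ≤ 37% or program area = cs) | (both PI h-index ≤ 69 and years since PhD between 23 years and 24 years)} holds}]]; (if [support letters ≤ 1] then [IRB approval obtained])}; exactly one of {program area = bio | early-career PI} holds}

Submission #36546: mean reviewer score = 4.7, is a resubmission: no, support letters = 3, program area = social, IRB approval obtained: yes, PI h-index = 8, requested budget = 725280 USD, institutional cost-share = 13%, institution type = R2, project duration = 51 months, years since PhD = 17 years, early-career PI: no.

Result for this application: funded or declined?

Declined

Atomic conditions:
  mean reviewer score > 4.6: 4.7 > 4.6 is true
  institution type ∈ {R1, R2}: R2 is in the set → true
  requested budget = 1803050 USD: 725280 == 1803050 is false
  NOT is a resubmission: no → true
  project duration > 19 months: 51 > 19 is true
  institutional cost-share ≤ 37%: 13 ≤ 37 is true
  program area = cs: social == cs is false
  PI h-index ≤ 69: 8 ≤ 69 is true
  years since PhD between 23 years and 24 years: 17 in [23, 24] is false
  support letters ≤ 1: 3 ≤ 1 is false
  IRB approval obtained: yes → true
  program area = bio: social == bio is false
  early-career PI: no → false
Combine:
[1.1.1.1.1.1] true AND true = true
[1.1.1.1.1.2] false AND true AND true = false
[1.1.1.1.1] true OR false = true
[1.1.1.1.2.1] true OR false = true
[1.1.1.1.2.2] true AND false = false
[1.1.1.1.2] exactly-one(true, false) = true
[1.1.1.1] true AND true = true
[1.1.1] NOT true = false
[1.1] NOT false = true
[1.2] false → true (antecedent false ⇒ implication holds) = true
[1] true AND true = true
[2] exactly-one(false, false) = false
[root] true AND false = false
Overall: false → declined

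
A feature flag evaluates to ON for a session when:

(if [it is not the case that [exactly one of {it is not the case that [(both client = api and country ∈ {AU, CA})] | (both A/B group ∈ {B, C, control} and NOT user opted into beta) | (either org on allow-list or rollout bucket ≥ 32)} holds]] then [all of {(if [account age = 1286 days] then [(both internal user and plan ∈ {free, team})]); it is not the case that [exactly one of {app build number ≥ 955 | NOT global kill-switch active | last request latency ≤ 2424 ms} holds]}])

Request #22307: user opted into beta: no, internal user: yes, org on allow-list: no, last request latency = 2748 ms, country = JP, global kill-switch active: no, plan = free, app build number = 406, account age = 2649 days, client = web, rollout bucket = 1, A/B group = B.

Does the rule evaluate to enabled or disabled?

Atomic conditions:
  client = api: web == api is false
  country ∈ {AU, CA}: JP is not in the set → false
  A/B group ∈ {B, C, control}: B is in the set → true
  NOT user opted into beta: no → true
  org on allow-list: no → false
  rollout bucket ≥ 32: 1 ≥ 32 is false
  account age = 1286 days: 2649 == 1286 is false
  internal user: yes → true
  plan ∈ {free, team}: free is in the set → true
  app build number ≥ 955: 406 ≥ 955 is false
  NOT global kill-switch active: no → true
  last request latency ≤ 2424 ms: 2748 ≤ 2424 is false
Combine:
[1.1.1.1] false AND false = false
[1.1.1] NOT false = true
[1.1.2] true AND true = true
[1.1.3] false OR false = false
[1.1] exactly-one(true, true, false) = false
[1] NOT false = true
[2.1.2] true AND true = true
[2.1] false → true (antecedent false ⇒ implication holds) = true
[2.2.1] exactly-one(false, true, false) = true
[2.2] NOT true = false
[2] true AND false = false
[root] true → false = false
Overall: false → disabled

Disabled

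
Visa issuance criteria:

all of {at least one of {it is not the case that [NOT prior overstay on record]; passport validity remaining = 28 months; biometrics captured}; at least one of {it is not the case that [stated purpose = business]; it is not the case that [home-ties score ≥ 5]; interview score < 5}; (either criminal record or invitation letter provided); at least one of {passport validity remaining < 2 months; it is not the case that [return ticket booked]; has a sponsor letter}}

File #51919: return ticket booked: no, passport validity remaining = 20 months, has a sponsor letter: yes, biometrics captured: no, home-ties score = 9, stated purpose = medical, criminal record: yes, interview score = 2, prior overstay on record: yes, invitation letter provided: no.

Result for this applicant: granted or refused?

Atomic conditions:
  NOT prior overstay on record: yes → false
  passport validity remaining = 28 months: 20 == 28 is false
  biometrics captured: no → false
  stated purpose = business: medical == business is false
  home-ties score ≥ 5: 9 ≥ 5 is true
  interview score < 5: 2 < 5 is true
  criminal record: yes → true
  invitation letter provided: no → false
  passport validity remaining < 2 months: 20 < 2 is false
  return ticket booked: no → false
  has a sponsor letter: yes → true
Combine:
[1.1] NOT false = true
[1] true OR false OR false = true
[2.1] NOT false = true
[2.2] NOT true = false
[2] true OR false OR true = true
[3] true OR false = true
[4.2] NOT false = true
[4] false OR true OR true = true
[root] true AND true AND true AND true = true
Overall: true → granted

Granted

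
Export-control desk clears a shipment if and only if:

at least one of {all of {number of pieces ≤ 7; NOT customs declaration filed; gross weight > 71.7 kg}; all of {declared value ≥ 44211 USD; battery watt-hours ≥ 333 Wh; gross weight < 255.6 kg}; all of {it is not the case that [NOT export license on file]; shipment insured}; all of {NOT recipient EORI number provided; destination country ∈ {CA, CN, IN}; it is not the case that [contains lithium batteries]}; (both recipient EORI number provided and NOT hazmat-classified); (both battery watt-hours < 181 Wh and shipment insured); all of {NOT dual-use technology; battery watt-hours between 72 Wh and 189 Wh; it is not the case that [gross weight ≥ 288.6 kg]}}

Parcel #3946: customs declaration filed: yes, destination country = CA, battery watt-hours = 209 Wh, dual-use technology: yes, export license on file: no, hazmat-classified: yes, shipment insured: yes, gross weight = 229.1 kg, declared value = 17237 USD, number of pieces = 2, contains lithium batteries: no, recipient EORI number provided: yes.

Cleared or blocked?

Blocked

Atomic conditions:
  number of pieces ≤ 7: 2 ≤ 7 is true
  NOT customs declaration filed: yes → false
  gross weight > 71.7 kg: 229.1 > 71.7 is true
  declared value ≥ 44211 USD: 17237 ≥ 44211 is false
  battery watt-hours ≥ 333 Wh: 209 ≥ 333 is false
  gross weight < 255.6 kg: 229.1 < 255.6 is true
  NOT export license on file: no → true
  shipment insured: yes → true
  NOT recipient EORI number provided: yes → false
  destination country ∈ {CA, CN, IN}: CA is in the set → true
  contains lithium batteries: no → false
  recipient EORI number provided: yes → true
  NOT hazmat-classified: yes → false
  battery watt-hours < 181 Wh: 209 < 181 is false
  NOT dual-use technology: yes → false
  battery watt-hours between 72 Wh and 189 Wh: 209 in [72, 189] is false
  gross weight ≥ 288.6 kg: 229.1 ≥ 288.6 is false
Combine:
[1] true AND false AND true = false
[2] false AND false AND true = false
[3.1] NOT true = false
[3] false AND true = false
[4.3] NOT false = true
[4] false AND true AND true = false
[5] true AND false = false
[6] false AND true = false
[7.3] NOT false = true
[7] false AND false AND true = false
[root] false OR false OR false OR false OR false OR false OR false = false
Overall: false → blocked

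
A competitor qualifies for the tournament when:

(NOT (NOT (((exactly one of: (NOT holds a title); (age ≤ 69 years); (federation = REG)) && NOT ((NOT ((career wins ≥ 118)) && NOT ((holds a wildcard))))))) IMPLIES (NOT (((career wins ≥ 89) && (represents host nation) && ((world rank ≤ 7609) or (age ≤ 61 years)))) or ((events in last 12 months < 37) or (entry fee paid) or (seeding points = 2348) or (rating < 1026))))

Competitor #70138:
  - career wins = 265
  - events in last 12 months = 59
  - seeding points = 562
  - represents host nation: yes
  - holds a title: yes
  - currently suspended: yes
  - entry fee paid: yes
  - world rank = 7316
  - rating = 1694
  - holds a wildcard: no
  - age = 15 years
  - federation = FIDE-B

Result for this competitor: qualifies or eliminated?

Qualifies

Atomic conditions:
  NOT holds a title: yes → false
  age ≤ 69 years: 15 ≤ 69 is true
  federation = REG: FIDE-B == REG is false
  career wins ≥ 118: 265 ≥ 118 is true
  holds a wildcard: no → false
  career wins ≥ 89: 265 ≥ 89 is true
  represents host nation: yes → true
  world rank ≤ 7609: 7316 ≤ 7609 is true
  age ≤ 61 years: 15 ≤ 61 is true
  events in last 12 months < 37: 59 < 37 is false
  entry fee paid: yes → true
  seeding points = 2348: 562 == 2348 is false
  rating < 1026: 1694 < 1026 is false
Combine:
[1.1.1.1] exactly-one(false, true, false) = true
[1.1.1.2.1.1] NOT true = false
[1.1.1.2.1.2] NOT false = true
[1.1.1.2.1] false AND true = false
[1.1.1.2] NOT false = true
[1.1.1] true AND true = true
[1.1] NOT true = false
[1] NOT false = true
[2.1.1.3] true OR true = true
[2.1.1] true AND true AND true = true
[2.1] NOT true = false
[2.2] false OR true OR false OR false = true
[2] false OR true = true
[root] true → true = true
Overall: true → qualifies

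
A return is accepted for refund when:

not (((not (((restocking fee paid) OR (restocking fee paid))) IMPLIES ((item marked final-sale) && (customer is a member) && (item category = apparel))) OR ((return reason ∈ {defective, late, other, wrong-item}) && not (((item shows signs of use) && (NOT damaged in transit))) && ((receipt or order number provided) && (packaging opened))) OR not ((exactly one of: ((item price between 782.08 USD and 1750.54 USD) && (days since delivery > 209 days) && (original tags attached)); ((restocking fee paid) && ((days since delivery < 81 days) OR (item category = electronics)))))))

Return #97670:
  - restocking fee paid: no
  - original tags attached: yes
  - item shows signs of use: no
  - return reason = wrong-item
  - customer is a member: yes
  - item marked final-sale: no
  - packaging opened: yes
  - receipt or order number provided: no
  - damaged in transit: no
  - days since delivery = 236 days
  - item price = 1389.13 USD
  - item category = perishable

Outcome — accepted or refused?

Accepted

Atomic conditions:
  restocking fee paid: no → false
  item marked final-sale: no → false
  customer is a member: yes → true
  item category = apparel: perishable == apparel is false
  return reason ∈ {defective, late, other, wrong-item}: wrong-item is in the set → true
  item shows signs of use: no → false
  NOT damaged in transit: no → true
  receipt or order number provided: no → false
  packaging opened: yes → true
  item price between 782.08 USD and 1750.54 USD: 1389.13 in [782.08, 1750.54] is true
  days since delivery > 209 days: 236 > 209 is true
  original tags attached: yes → true
  days since delivery < 81 days: 236 < 81 is false
  item category = electronics: perishable == electronics is false
Combine:
[1.1.1.1] false OR false = false
[1.1.1] NOT false = true
[1.1.2] false AND true AND false = false
[1.1] true → false = false
[1.2.2.1] false AND true = false
[1.2.2] NOT false = true
[1.2.3] false AND true = false
[1.2] true AND true AND false = false
[1.3.1.1] true AND true AND true = true
[1.3.1.2.2] false OR false = false
[1.3.1.2] false AND false = false
[1.3.1] exactly-one(true, false) = true
[1.3] NOT true = false
[1] false OR false OR false = false
[root] NOT false = true
Overall: true → accepted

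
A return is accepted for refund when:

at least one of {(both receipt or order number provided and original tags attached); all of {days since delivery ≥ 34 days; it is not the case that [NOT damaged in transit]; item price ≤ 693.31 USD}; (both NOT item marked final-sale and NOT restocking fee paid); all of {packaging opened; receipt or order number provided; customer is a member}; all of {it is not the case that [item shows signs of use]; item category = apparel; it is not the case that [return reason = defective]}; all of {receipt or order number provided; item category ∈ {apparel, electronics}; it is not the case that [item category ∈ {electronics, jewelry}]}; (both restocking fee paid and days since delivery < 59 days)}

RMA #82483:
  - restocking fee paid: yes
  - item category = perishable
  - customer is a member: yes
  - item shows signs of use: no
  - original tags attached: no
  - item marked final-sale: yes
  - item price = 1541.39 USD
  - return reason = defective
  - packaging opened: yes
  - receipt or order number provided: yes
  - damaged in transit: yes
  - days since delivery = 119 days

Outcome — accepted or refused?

Accepted

Atomic conditions:
  receipt or order number provided: yes → true
  original tags attached: no → false
  days since delivery ≥ 34 days: 119 ≥ 34 is true
  NOT damaged in transit: yes → false
  item price ≤ 693.31 USD: 1541.39 ≤ 693.31 is false
  NOT item marked final-sale: yes → false
  NOT restocking fee paid: yes → false
  packaging opened: yes → true
  customer is a member: yes → true
  item shows signs of use: no → false
  item category = apparel: perishable == apparel is false
  return reason = defective: defective == defective is true
  item category ∈ {apparel, electronics}: perishable is not in the set → false
  item category ∈ {electronics, jewelry}: perishable is not in the set → false
  restocking fee paid: yes → true
  days since delivery < 59 days: 119 < 59 is false
Combine:
[1] true AND false = false
[2.2] NOT false = true
[2] true AND true AND false = false
[3] false AND false = false
[4] true AND true AND true = true
[5.1] NOT false = true
[5.3] NOT true = false
[5] true AND false AND false = false
[6.3] NOT false = true
[6] true AND false AND true = false
[7] true AND false = false
[root] false OR false OR false OR true OR false OR false OR false = true
Overall: true → accepted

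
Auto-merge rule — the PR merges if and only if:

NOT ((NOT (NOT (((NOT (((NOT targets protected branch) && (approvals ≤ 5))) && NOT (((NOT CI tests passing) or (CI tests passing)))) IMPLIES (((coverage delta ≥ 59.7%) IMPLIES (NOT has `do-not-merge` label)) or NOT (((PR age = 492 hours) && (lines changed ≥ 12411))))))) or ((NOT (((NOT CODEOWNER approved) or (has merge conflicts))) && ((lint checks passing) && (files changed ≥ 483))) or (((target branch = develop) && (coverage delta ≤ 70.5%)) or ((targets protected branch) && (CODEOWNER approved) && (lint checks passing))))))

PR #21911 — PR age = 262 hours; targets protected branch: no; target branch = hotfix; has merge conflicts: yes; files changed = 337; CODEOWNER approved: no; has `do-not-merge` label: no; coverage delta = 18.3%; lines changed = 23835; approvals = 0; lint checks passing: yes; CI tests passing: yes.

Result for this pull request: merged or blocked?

Atomic conditions:
  NOT targets protected branch: no → true
  approvals ≤ 5: 0 ≤ 5 is true
  NOT CI tests passing: yes → false
  CI tests passing: yes → true
  coverage delta ≥ 59.7%: 18.3 ≥ 59.7 is false
  NOT has `do-not-merge` label: no → true
  PR age = 492 hours: 262 == 492 is false
  lines changed ≥ 12411: 23835 ≥ 12411 is true
  NOT CODEOWNER approved: no → true
  has merge conflicts: yes → true
  lint checks passing: yes → true
  files changed ≥ 483: 337 ≥ 483 is false
  target branch = develop: hotfix == develop is false
  coverage delta ≤ 70.5%: 18.3 ≤ 70.5 is true
  targets protected branch: no → false
  CODEOWNER approved: no → false
Combine:
[1.1.1.1.1.1.1] true AND true = true
[1.1.1.1.1.1] NOT true = false
[1.1.1.1.1.2.1] false OR true = true
[1.1.1.1.1.2] NOT true = false
[1.1.1.1.1] false AND false = false
[1.1.1.1.2.1] false → true (antecedent false ⇒ implication holds) = true
[1.1.1.1.2.2.1] false AND true = false
[1.1.1.1.2.2] NOT false = true
[1.1.1.1.2] true OR true = true
[1.1.1.1] false → true (antecedent false ⇒ implication holds) = true
[1.1.1] NOT true = false
[1.1] NOT false = true
[1.2.1.1.1] true OR true = true
[1.2.1.1] NOT true = false
[1.2.1.2] true AND false = false
[1.2.1] false AND false = false
[1.2.2.1] false AND true = false
[1.2.2.2] false AND false AND true = false
[1.2.2] false OR false = false
[1.2] false OR false = false
[1] true OR false = true
[root] NOT true = false
Overall: false → blocked

Blocked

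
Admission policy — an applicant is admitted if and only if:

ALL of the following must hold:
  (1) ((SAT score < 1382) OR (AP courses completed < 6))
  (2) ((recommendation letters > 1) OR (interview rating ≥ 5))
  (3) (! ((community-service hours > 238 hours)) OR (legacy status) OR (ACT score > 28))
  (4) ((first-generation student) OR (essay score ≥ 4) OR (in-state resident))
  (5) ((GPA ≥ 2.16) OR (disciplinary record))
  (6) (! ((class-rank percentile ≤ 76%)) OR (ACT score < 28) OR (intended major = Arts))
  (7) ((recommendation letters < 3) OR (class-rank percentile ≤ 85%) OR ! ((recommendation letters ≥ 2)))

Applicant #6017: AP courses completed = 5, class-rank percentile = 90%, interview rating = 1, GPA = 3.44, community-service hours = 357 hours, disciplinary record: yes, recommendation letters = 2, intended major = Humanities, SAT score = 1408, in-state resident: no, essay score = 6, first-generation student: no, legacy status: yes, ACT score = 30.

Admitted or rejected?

Admitted

Atomic conditions:
  SAT score < 1382: 1408 < 1382 is false
  AP courses completed < 6: 5 < 6 is true
  recommendation letters > 1: 2 > 1 is true
  interview rating ≥ 5: 1 ≥ 5 is false
  community-service hours > 238 hours: 357 > 238 is true
  legacy status: yes → true
  ACT score > 28: 30 > 28 is true
  first-generation student: no → false
  essay score ≥ 4: 6 ≥ 4 is true
  in-state resident: no → false
  GPA ≥ 2.16: 3.44 ≥ 2.16 is true
  disciplinary record: yes → true
  class-rank percentile ≤ 76%: 90 ≤ 76 is false
  ACT score < 28: 30 < 28 is false
  intended major = Arts: Humanities == Arts is false
  recommendation letters < 3: 2 < 3 is true
  class-rank percentile ≤ 85%: 90 ≤ 85 is false
  recommendation letters ≥ 2: 2 ≥ 2 is true
Combine:
[1] false OR true = true
[2] true OR false = true
[3.1] NOT true = false
[3] false OR true OR true = true
[4] false OR true OR false = true
[5] true OR true = true
[6.1] NOT false = true
[6] true OR false OR false = true
[7.3] NOT true = false
[7] true OR false OR false = true
[root] true AND true AND true AND true AND true AND true AND true = true
Overall: true → admitted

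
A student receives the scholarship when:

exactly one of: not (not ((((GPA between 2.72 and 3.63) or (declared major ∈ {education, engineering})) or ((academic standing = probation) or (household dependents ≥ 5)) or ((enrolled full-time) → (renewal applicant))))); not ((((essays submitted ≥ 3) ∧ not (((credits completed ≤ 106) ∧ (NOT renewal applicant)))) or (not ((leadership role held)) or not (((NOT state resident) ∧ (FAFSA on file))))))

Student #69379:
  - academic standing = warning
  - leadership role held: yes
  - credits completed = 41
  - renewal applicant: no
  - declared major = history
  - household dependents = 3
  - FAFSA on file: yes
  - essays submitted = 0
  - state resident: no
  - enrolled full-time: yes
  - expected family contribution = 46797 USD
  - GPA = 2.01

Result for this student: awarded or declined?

Awarded

Atomic conditions:
  GPA between 2.72 and 3.63: 2.01 in [2.72, 3.63] is false
  declared major ∈ {education, engineering}: history is not in the set → false
  academic standing = probation: warning == probation is false
  household dependents ≥ 5: 3 ≥ 5 is false
  enrolled full-time: yes → true
  renewal applicant: no → false
  essays submitted ≥ 3: 0 ≥ 3 is false
  credits completed ≤ 106: 41 ≤ 106 is true
  NOT renewal applicant: no → true
  leadership role held: yes → true
  NOT state resident: no → true
  FAFSA on file: yes → true
Combine:
[1.1.1.1] false OR false = false
[1.1.1.2] false OR false = false
[1.1.1.3] true → false = false
[1.1.1] false OR false OR false = false
[1.1] NOT false = true
[1] NOT true = false
[2.1.1.2.1] true AND true = true
[2.1.1.2] NOT true = false
[2.1.1] false AND false = false
[2.1.2.1] NOT true = false
[2.1.2.2.1] true AND true = true
[2.1.2.2] NOT true = false
[2.1.2] false OR false = false
[2.1] false OR false = false
[2] NOT false = true
[root] exactly-one(false, true) = true
Overall: true → awarded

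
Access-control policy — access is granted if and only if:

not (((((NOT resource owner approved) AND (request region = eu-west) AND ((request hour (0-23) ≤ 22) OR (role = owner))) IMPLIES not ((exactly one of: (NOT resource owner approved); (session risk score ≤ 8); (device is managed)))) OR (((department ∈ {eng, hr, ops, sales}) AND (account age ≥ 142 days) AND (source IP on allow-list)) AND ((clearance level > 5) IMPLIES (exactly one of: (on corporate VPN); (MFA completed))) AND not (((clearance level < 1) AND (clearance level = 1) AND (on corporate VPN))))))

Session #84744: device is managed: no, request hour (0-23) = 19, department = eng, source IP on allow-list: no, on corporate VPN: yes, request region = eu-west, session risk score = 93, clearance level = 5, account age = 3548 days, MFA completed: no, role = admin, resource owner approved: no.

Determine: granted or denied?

Atomic conditions:
  NOT resource owner approved: no → true
  request region = eu-west: eu-west == eu-west is true
  request hour (0-23) ≤ 22: 19 ≤ 22 is true
  role = owner: admin == owner is false
  session risk score ≤ 8: 93 ≤ 8 is false
  device is managed: no → false
  department ∈ {eng, hr, ops, sales}: eng is in the set → true
  account age ≥ 142 days: 3548 ≥ 142 is true
  source IP on allow-list: no → false
  clearance level > 5: 5 > 5 is false
  on corporate VPN: yes → true
  MFA completed: no → false
  clearance level < 1: 5 < 1 is false
  clearance level = 1: 5 == 1 is false
Combine:
[1.1.1.3] true OR false = true
[1.1.1] true AND true AND true = true
[1.1.2.1] exactly-one(true, false, false) = true
[1.1.2] NOT true = false
[1.1] true → false = false
[1.2.1] true AND true AND false = false
[1.2.2.2] exactly-one(true, false) = true
[1.2.2] false → true (antecedent false ⇒ implication holds) = true
[1.2.3.1] false AND false AND true = false
[1.2.3] NOT false = true
[1.2] false AND true AND true = false
[1] false OR false = false
[root] NOT false = true
Overall: true → granted

Granted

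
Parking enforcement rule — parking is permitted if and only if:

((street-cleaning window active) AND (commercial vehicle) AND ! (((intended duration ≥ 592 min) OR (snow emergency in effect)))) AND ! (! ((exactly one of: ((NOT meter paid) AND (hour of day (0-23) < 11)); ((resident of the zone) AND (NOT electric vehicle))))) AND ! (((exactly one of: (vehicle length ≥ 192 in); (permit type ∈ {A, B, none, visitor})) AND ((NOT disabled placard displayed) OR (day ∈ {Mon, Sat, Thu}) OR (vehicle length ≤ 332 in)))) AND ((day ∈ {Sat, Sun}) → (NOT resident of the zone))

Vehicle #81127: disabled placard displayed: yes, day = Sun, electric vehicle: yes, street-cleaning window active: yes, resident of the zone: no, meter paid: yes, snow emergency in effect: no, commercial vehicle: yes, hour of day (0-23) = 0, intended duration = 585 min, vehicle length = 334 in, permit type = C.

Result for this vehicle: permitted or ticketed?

Atomic conditions:
  street-cleaning window active: yes → true
  commercial vehicle: yes → true
  intended duration ≥ 592 min: 585 ≥ 592 is false
  snow emergency in effect: no → false
  NOT meter paid: yes → false
  hour of day (0-23) < 11: 0 < 11 is true
  resident of the zone: no → false
  NOT electric vehicle: yes → false
  vehicle length ≥ 192 in: 334 ≥ 192 is true
  permit type ∈ {A, B, none, visitor}: C is not in the set → false
  NOT disabled placard displayed: yes → false
  day ∈ {Mon, Sat, Thu}: Sun is not in the set → false
  vehicle length ≤ 332 in: 334 ≤ 332 is false
  day ∈ {Sat, Sun}: Sun is in the set → true
  NOT resident of the zone: no → true
Combine:
[1.3.1] false OR false = false
[1.3] NOT false = true
[1] true AND true AND true = true
[2.1.1.1] false AND true = false
[2.1.1.2] false AND false = false
[2.1.1] exactly-one(false, false) = false
[2.1] NOT false = true
[2] NOT true = false
[3.1.1] exactly-one(true, false) = true
[3.1.2] false OR false OR false = false
[3.1] true AND false = false
[3] NOT false = true
[4] true → true = true
[root] true AND false AND true AND true = false
Overall: false → ticketed

Ticketed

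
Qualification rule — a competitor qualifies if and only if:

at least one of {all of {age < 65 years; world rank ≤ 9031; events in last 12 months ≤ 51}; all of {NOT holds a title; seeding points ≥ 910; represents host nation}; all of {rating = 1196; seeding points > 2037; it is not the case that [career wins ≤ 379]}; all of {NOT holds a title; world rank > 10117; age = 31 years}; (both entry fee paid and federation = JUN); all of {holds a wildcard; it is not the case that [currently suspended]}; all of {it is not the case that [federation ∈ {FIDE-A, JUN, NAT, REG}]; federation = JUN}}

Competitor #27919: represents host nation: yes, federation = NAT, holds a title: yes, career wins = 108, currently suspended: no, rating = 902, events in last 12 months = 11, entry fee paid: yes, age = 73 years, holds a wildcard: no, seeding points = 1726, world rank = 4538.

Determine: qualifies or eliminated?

Atomic conditions:
  age < 65 years: 73 < 65 is false
  world rank ≤ 9031: 4538 ≤ 9031 is true
  events in last 12 months ≤ 51: 11 ≤ 51 is true
  NOT holds a title: yes → false
  seeding points ≥ 910: 1726 ≥ 910 is true
  represents host nation: yes → true
  rating = 1196: 902 == 1196 is false
  seeding points > 2037: 1726 > 2037 is false
  career wins ≤ 379: 108 ≤ 379 is true
  world rank > 10117: 4538 > 10117 is false
  age = 31 years: 73 == 31 is false
  entry fee paid: yes → true
  federation = JUN: NAT == JUN is false
  holds a wildcard: no → false
  currently suspended: no → false
  federation ∈ {FIDE-A, JUN, NAT, REG}: NAT is in the set → true
Combine:
[1] false AND true AND true = false
[2] false AND true AND true = false
[3.3] NOT true = false
[3] false AND false AND false = false
[4] false AND false AND false = false
[5] true AND false = false
[6.2] NOT false = true
[6] false AND true = false
[7.1] NOT true = false
[7] false AND false = false
[root] false OR false OR false OR false OR false OR false OR false = false
Overall: false → eliminated

Eliminated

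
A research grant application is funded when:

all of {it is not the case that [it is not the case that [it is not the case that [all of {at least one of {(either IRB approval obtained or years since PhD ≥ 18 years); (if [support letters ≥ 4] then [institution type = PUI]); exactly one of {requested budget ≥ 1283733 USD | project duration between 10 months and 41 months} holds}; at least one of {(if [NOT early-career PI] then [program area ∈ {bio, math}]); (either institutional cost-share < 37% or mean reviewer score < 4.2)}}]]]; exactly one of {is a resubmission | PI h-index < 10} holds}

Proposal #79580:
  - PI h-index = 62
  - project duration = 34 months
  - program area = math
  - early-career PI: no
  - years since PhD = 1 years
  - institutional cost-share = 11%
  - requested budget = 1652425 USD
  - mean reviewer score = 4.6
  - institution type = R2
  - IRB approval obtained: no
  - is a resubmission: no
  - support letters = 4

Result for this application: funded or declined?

Declined

Atomic conditions:
  IRB approval obtained: no → false
  years since PhD ≥ 18 years: 1 ≥ 18 is false
  support letters ≥ 4: 4 ≥ 4 is true
  institution type = PUI: R2 == PUI is false
  requested budget ≥ 1283733 USD: 1652425 ≥ 1283733 is true
  project duration between 10 months and 41 months: 34 in [10, 41] is true
  NOT early-career PI: no → true
  program area ∈ {bio, math}: math is in the set → true
  institutional cost-share < 37%: 11 < 37 is true
  mean reviewer score < 4.2: 4.6 < 4.2 is false
  is a resubmission: no → false
  PI h-index < 10: 62 < 10 is false
Combine:
[1.1.1.1.1.1] false OR false = false
[1.1.1.1.1.2] true → false = false
[1.1.1.1.1.3] exactly-one(true, true) = false
[1.1.1.1.1] false OR false OR false = false
[1.1.1.1.2.1] true → true = true
[1.1.1.1.2.2] true OR false = true
[1.1.1.1.2] true OR true = true
[1.1.1.1] false AND true = false
[1.1.1] NOT false = true
[1.1] NOT true = false
[1] NOT false = true
[2] exactly-one(false, false) = false
[root] true AND false = false
Overall: false → declined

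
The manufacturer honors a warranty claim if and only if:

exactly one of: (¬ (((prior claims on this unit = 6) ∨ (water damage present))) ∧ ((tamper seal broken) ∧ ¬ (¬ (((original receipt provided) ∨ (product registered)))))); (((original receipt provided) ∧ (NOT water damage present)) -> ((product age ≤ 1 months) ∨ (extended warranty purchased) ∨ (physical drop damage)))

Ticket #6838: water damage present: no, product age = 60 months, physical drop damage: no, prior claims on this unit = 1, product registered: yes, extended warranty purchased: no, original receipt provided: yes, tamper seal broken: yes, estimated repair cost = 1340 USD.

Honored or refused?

Honored

Atomic conditions:
  prior claims on this unit = 6: 1 == 6 is false
  water damage present: no → false
  tamper seal broken: yes → true
  original receipt provided: yes → true
  product registered: yes → true
  NOT water damage present: no → true
  product age ≤ 1 months: 60 ≤ 1 is false
  extended warranty purchased: no → false
  physical drop damage: no → false
Combine:
[1.1.1] false OR false = false
[1.1] NOT false = true
[1.2.2.1.1] true OR true = true
[1.2.2.1] NOT true = false
[1.2.2] NOT false = true
[1.2] true AND true = true
[1] true AND true = true
[2.1] true AND true = true
[2.2] false OR false OR false = false
[2] true → false = false
[root] exactly-one(true, false) = true
Overall: true → honored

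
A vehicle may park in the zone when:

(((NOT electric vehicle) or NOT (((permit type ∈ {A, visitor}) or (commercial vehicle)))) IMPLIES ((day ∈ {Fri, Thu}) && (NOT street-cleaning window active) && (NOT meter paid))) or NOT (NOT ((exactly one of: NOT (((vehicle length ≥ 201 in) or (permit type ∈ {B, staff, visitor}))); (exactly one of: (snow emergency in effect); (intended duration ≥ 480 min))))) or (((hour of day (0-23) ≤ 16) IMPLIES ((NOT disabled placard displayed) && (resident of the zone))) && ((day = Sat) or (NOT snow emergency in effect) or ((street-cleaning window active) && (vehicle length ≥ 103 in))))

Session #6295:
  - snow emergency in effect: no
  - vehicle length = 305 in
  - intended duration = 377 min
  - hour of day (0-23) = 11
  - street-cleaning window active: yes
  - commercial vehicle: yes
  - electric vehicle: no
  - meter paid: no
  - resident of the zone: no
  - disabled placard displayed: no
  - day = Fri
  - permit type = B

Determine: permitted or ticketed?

Ticketed

Atomic conditions:
  NOT electric vehicle: no → true
  permit type ∈ {A, visitor}: B is not in the set → false
  commercial vehicle: yes → true
  day ∈ {Fri, Thu}: Fri is in the set → true
  NOT street-cleaning window active: yes → false
  NOT meter paid: no → true
  vehicle length ≥ 201 in: 305 ≥ 201 is true
  permit type ∈ {B, staff, visitor}: B is in the set → true
  snow emergency in effect: no → false
  intended duration ≥ 480 min: 377 ≥ 480 is false
  hour of day (0-23) ≤ 16: 11 ≤ 16 is true
  NOT disabled placard displayed: no → true
  resident of the zone: no → false
  day = Sat: Fri == Sat is false
  NOT snow emergency in effect: no → true
  street-cleaning window active: yes → true
  vehicle length ≥ 103 in: 305 ≥ 103 is true
Combine:
[1.1.2.1] false OR true = true
[1.1.2] NOT true = false
[1.1] true OR false = true
[1.2] true AND false AND true = false
[1] true → false = false
[2.1.1.1.1] true OR true = true
[2.1.1.1] NOT true = false
[2.1.1.2] exactly-one(false, false) = false
[2.1.1] exactly-one(false, false) = false
[2.1] NOT false = true
[2] NOT true = false
[3.1.2] true AND false = false
[3.1] true → false = false
[3.2.3] true AND true = true
[3.2] false OR true OR true = true
[3] false AND true = false
[root] false OR false OR false = false
Overall: false → ticketed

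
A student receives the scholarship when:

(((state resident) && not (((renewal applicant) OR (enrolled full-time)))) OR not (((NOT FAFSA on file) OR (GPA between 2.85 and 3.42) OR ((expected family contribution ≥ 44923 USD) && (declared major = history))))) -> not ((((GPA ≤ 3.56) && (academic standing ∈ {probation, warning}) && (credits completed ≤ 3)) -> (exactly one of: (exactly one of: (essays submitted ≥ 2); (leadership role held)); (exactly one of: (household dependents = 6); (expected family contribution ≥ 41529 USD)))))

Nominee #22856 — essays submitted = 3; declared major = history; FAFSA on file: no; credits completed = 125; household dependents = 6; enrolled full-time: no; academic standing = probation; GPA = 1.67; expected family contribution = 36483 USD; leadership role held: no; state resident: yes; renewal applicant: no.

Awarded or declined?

Atomic conditions:
  state resident: yes → true
  renewal applicant: no → false
  enrolled full-time: no → false
  NOT FAFSA on file: no → true
  GPA between 2.85 and 3.42: 1.67 in [2.85, 3.42] is false
  expected family contribution ≥ 44923 USD: 36483 ≥ 44923 is false
  declared major = history: history == history is true
  GPA ≤ 3.56: 1.67 ≤ 3.56 is true
  academic standing ∈ {probation, warning}: probation is in the set → true
  credits completed ≤ 3: 125 ≤ 3 is false
  essays submitted ≥ 2: 3 ≥ 2 is true
  leadership role held: no → false
  household dependents = 6: 6 == 6 is true
  expected family contribution ≥ 41529 USD: 36483 ≥ 41529 is false
Combine:
[1.1.2.1] false OR false = false
[1.1.2] NOT false = true
[1.1] true AND true = true
[1.2.1.3] false AND true = false
[1.2.1] true OR false OR false = true
[1.2] NOT true = false
[1] true OR false = true
[2.1.1] true AND true AND false = false
[2.1.2.1] exactly-one(true, false) = true
[2.1.2.2] exactly-one(true, false) = true
[2.1.2] exactly-one(true, true) = false
[2.1] false → false (antecedent false ⇒ implication holds) = true
[2] NOT true = false
[root] true → false = false
Overall: false → declined

Declined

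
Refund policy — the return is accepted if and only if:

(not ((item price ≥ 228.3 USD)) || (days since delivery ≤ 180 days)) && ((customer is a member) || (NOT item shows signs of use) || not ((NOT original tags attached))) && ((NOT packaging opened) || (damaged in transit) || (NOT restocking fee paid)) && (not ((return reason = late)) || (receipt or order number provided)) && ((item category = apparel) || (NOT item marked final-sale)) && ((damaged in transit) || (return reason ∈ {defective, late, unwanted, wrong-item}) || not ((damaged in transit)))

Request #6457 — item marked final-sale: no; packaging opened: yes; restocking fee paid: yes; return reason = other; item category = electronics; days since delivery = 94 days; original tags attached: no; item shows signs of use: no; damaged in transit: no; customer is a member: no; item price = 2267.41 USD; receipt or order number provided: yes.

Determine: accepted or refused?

Atomic conditions:
  item price ≥ 228.3 USD: 2267.41 ≥ 228.3 is true
  days since delivery ≤ 180 days: 94 ≤ 180 is true
  customer is a member: no → false
  NOT item shows signs of use: no → true
  NOT original tags attached: no → true
  NOT packaging opened: yes → false
  damaged in transit: no → false
  NOT restocking fee paid: yes → false
  return reason = late: other == late is false
  receipt or order number provided: yes → true
  item category = apparel: electronics == apparel is false
  NOT item marked final-sale: no → true
  return reason ∈ {defective, late, unwanted, wrong-item}: other is not in the set → false
Combine:
[1.1] NOT true = false
[1] false OR true = true
[2.3] NOT true = false
[2] false OR true OR false = true
[3] false OR false OR false = false
[4.1] NOT false = true
[4] true OR true = true
[5] false OR true = true
[6.3] NOT false = true
[6] false OR false OR true = true
[root] true AND true AND false AND true AND true AND true = false
Overall: false → refused

Refused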